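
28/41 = 28/41 = 0.68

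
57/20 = 2 + 17/20 = 2.85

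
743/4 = 185 + 3/4 =185.75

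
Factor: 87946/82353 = 2^1*3^( - 1) *97^( - 1)*283^ ( - 1 )*43973^1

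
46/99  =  46/99  =  0.46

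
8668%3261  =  2146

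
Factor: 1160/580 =2=2^1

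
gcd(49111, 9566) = 1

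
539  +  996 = 1535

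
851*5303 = 4512853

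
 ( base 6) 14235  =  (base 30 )2f5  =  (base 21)528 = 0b100011001111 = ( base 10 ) 2255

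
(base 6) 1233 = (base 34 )93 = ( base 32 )9l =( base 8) 465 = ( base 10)309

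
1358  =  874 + 484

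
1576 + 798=2374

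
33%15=3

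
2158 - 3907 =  - 1749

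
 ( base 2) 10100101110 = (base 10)1326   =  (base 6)10050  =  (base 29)1gl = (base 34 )150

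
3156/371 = 3156/371 = 8.51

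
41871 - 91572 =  - 49701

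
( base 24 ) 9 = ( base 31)9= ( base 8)11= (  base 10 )9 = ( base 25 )9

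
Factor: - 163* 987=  - 3^1 * 7^1*47^1*163^1 = - 160881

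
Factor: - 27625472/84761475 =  - 2^11*3^( - 1)*5^( - 2 )*7^1*41^1* 47^1 * 557^( - 1)*2029^( - 1)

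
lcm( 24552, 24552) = 24552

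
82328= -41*( - 2008 ) 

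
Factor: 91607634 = 2^1*3^2 * 37^1*263^1*523^1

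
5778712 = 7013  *824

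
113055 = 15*7537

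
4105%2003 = 99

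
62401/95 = 656 + 81/95 = 656.85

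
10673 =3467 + 7206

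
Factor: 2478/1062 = 7/3 = 3^( - 1) *7^1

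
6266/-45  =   - 140 + 34/45 = -139.24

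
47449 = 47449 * 1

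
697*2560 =1784320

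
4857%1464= 465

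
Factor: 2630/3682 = 5^1*7^ (-1 ) = 5/7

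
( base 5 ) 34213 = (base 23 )4di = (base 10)2433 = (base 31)2GF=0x981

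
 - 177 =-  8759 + 8582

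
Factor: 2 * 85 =2^1*5^1 * 17^1 = 170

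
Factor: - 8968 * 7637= - 68488616=- 2^3*7^1*19^1*59^1* 1091^1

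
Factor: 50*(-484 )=  -  24200 = -2^3*5^2*11^2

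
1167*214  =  249738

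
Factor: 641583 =3^2*71287^1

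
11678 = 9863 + 1815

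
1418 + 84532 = 85950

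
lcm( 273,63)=819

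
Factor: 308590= 2^1*5^1* 30859^1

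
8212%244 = 160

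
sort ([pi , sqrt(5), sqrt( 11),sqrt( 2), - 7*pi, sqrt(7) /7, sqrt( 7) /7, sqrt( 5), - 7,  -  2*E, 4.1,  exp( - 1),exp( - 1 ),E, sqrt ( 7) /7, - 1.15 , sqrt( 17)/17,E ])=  [ - 7*pi,-7, - 2*E, -1.15, sqrt( 17) /17, exp( - 1), exp( - 1 ),sqrt (7) /7,sqrt( 7 ) /7, sqrt ( 7) /7, sqrt( 2), sqrt (5 ),sqrt ( 5), E,E, pi,sqrt(11), 4.1] 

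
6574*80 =525920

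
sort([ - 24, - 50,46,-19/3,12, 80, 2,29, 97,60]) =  [-50, - 24,-19/3, 2,12, 29,46,60,80,97]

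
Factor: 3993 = 3^1*11^3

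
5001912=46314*108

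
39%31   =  8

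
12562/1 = 12562=12562.00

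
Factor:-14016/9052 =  - 2^4  *3^1*31^(-1) = - 48/31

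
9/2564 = 9/2564 = 0.00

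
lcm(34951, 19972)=139804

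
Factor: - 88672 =-2^5*17^1*163^1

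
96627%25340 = 20607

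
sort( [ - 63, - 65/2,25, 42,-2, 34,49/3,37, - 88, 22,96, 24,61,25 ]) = [-88, - 63,-65/2, - 2 , 49/3, 22, 24,25, 25,34 , 37, 42, 61, 96 ]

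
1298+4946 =6244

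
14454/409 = 35+139/409  =  35.34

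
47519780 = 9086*5230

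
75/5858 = 75/5858 = 0.01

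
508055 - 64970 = 443085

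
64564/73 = 64564/73 = 884.44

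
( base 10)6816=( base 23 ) CK8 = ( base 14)26ac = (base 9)10313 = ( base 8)15240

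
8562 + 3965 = 12527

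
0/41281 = 0 = 0.00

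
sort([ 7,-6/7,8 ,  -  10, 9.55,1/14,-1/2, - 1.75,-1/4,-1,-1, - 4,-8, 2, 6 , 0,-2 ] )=[-10,-8, - 4,  -  2 , - 1.75 ,-1, - 1,-6/7, -1/2, - 1/4, 0,1/14, 2,6, 7,8, 9.55 ]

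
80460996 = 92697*868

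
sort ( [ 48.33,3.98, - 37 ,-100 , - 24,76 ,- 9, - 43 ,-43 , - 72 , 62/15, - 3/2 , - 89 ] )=[ - 100 , - 89, - 72, -43 , - 43, - 37 , - 24,-9, - 3/2, 3.98,62/15 , 48.33,76 ] 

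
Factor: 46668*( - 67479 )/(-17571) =2^2*3^1*83^1*271^1 * 3889^1*5857^( - 1 )= 1049703324/5857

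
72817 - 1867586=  - 1794769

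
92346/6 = 15391 =15391.00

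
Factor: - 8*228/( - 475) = 96/25=2^5*3^1*5^(  -  2)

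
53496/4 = 13374 = 13374.00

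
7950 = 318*25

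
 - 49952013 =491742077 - 541694090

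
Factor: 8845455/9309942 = 2^( - 1)*3^( - 1 )*5^1 * 23^1*61^( - 2)*139^( - 1)*25639^1= 2948485/3103314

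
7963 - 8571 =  - 608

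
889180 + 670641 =1559821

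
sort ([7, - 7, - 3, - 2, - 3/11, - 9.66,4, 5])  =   [  -  9.66, -7, - 3, - 2, - 3/11, 4, 5, 7 ] 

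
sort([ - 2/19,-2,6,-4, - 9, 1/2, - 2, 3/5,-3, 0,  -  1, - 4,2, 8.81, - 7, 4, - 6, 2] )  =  [  -  9,-7, - 6 , - 4,-4,  -  3, -2,  -  2, - 1, - 2/19, 0, 1/2, 3/5, 2, 2, 4 , 6 , 8.81 ]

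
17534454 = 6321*2774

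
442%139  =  25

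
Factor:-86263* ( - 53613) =3^2  *7^1 * 23^1*37^1*86263^1 = 4624818219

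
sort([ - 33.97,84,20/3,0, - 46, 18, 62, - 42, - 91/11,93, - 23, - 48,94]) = [-48,- 46, - 42,-33.97,- 23, - 91/11,0 , 20/3,18, 62, 84,93,94 ]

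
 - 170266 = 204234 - 374500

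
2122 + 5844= 7966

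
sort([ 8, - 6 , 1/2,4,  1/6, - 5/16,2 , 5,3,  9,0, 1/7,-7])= [ - 7, - 6, -5/16, 0, 1/7,1/6,1/2,  2, 3,4, 5,8,9] 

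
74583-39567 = 35016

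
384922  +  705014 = 1089936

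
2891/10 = 2891/10 = 289.10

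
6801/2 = 3400 + 1/2 = 3400.50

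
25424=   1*25424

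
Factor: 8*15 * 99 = 2^3*3^3*5^1 * 11^1 = 11880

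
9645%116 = 17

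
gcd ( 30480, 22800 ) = 240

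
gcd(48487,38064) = 1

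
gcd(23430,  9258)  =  6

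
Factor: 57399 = 3^1*  19^2*53^1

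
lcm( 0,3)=0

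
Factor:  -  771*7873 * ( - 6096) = 2^4*3^2*127^1*257^1*7873^1 = 37003225968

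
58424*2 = 116848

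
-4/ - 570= 2/285 = 0.01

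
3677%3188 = 489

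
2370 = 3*790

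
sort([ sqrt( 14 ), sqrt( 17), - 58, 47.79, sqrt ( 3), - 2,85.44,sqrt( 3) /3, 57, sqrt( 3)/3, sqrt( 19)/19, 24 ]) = [ -58,  -  2,sqrt( 19) /19, sqrt( 3 ) /3,sqrt( 3)/3, sqrt(3), sqrt( 14), sqrt( 17) , 24, 47.79, 57, 85.44 ] 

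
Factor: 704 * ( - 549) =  - 2^6*3^2*11^1*61^1 = -386496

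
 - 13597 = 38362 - 51959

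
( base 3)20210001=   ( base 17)101C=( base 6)34514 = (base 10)4942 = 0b1001101001110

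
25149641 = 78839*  319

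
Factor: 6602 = 2^1*3301^1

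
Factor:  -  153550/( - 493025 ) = 166/533 = 2^1*13^( - 1 )*41^( -1)*83^1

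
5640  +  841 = 6481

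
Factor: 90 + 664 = 754 =2^1* 13^1*29^1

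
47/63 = 47/63=0.75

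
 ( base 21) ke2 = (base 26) DCG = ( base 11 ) 6938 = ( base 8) 21634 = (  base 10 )9116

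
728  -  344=384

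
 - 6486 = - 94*69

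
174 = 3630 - 3456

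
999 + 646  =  1645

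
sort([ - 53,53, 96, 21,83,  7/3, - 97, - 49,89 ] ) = [ - 97 ,- 53, - 49, 7/3, 21,53 , 83, 89,  96]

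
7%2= 1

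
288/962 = 144/481 = 0.30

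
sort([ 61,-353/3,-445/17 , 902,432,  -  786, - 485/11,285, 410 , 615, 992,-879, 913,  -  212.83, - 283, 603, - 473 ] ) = [  -  879,-786 , - 473, - 283, - 212.83, - 353/3 , - 485/11, - 445/17, 61,285,410,432, 603, 615,902,  913, 992]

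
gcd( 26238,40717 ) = 1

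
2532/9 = 281 + 1/3 =281.33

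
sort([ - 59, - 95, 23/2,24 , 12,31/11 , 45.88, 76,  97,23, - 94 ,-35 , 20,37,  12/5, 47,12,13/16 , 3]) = [ - 95 , - 94, - 59, - 35,  13/16, 12/5,31/11 , 3,23/2 , 12,12,20, 23, 24,  37,45.88, 47, 76,97 ]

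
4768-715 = 4053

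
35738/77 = 464 + 10/77 = 464.13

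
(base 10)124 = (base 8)174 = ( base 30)44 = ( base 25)4o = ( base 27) 4g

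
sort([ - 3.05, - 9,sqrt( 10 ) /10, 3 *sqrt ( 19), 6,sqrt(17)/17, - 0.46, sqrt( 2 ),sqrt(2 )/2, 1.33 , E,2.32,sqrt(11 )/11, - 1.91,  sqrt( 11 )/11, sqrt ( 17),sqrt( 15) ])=[ - 9 , - 3.05, -1.91, - 0.46,sqrt(17) /17, sqrt( 11)/11,sqrt( 11 ) /11,sqrt ( 10)/10 , sqrt( 2) /2, 1.33,  sqrt( 2),2.32 , E, sqrt ( 15),sqrt ( 17), 6 , 3*sqrt( 19)] 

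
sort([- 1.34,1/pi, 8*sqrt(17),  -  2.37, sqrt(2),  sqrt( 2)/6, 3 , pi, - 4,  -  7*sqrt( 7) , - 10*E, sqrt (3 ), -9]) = [  -  10*E,  -  7*sqrt(7),  -  9,  -  4, - 2.37,  -  1.34, sqrt( 2 )/6, 1/pi , sqrt( 2), sqrt(3), 3, pi,  8*sqrt(17 )]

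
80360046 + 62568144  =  142928190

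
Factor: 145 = 5^1*29^1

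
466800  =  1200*389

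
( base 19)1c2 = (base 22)14J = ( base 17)20D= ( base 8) 1117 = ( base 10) 591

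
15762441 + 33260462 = 49022903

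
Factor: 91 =7^1*13^1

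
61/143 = 61/143 = 0.43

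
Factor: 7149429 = 3^2*7^1*283^1 * 401^1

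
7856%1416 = 776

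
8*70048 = 560384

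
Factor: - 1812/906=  - 2^1 = -2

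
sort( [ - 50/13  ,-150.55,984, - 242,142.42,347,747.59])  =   [ - 242, - 150.55 ,-50/13,  142.42, 347,747.59,984]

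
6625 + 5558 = 12183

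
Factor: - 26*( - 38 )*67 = 66196 = 2^2*13^1 * 19^1*67^1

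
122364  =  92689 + 29675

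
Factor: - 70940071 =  - 3251^1 * 21821^1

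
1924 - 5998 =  - 4074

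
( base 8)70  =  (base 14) 40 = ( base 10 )56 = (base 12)48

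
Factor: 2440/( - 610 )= - 4 =-2^2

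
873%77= 26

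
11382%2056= 1102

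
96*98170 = 9424320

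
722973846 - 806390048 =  - 83416202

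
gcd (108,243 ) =27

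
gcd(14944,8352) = 32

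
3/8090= 3/8090 = 0.00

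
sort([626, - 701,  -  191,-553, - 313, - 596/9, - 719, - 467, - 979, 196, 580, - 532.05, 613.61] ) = [-979, - 719, - 701,  -  553, - 532.05, - 467, - 313, - 191,  -  596/9, 196, 580,  613.61,  626 ]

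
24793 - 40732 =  - 15939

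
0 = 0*93715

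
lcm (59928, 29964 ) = 59928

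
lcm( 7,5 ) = 35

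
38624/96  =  402 + 1/3 =402.33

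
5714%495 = 269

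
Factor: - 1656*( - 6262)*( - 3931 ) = -40763966832 = - 2^4*3^2*23^1*31^1* 101^1 * 3931^1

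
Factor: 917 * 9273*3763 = 31998072183  =  3^1 * 7^1*11^1*53^1 * 71^1*131^1*281^1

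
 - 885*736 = -651360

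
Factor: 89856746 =2^1*7^1*6418339^1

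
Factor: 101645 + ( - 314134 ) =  - 212489 = - 103^1*2063^1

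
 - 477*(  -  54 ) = 25758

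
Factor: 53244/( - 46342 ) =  - 54/47  =  - 2^1 * 3^3*47^( - 1 )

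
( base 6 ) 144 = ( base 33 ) 1v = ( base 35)1t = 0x40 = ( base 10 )64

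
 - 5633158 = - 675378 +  - 4957780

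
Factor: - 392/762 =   -  2^2 * 3^(  -  1 )*7^2*127^ ( - 1 ) = -196/381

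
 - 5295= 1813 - 7108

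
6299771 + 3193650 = 9493421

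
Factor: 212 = 2^2*53^1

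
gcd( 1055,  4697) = 1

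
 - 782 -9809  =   - 10591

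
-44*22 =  - 968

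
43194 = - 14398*( - 3) 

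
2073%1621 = 452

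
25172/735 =34 + 26/105 = 34.25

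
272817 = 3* 90939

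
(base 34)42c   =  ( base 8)11140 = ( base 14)1a00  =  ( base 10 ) 4704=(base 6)33440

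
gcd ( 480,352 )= 32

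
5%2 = 1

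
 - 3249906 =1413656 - 4663562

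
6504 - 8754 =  - 2250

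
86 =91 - 5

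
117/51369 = 39/17123 = 0.00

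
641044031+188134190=829178221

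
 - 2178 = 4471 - 6649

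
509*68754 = 34995786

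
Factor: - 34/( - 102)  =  3^( - 1 )  =  1/3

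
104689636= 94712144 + 9977492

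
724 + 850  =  1574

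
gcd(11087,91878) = 1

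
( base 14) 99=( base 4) 2013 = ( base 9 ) 160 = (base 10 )135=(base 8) 207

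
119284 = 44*2711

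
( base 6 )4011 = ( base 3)1012021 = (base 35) OV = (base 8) 1547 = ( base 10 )871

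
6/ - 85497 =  - 1 +28497/28499 = - 0.00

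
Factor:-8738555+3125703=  -2^2*7^3*4091^1 = -5612852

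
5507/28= 5507/28=   196.68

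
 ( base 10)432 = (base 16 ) 1b0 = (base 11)363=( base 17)187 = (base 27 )g0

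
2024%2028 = 2024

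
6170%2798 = 574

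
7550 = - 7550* ( - 1 )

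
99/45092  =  99/45092 =0.00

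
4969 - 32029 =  - 27060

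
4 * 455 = 1820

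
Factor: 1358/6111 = 2/9 = 2^1*3^( - 2)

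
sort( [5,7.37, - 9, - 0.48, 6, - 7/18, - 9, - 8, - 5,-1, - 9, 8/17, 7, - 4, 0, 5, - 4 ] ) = [ - 9, - 9, - 9, - 8 , - 5, - 4, - 4, - 1, - 0.48,-7/18,0,  8/17 , 5, 5, 6, 7 , 7.37 ]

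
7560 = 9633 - 2073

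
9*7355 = 66195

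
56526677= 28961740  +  27564937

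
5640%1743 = 411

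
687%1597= 687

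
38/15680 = 19/7840 = 0.00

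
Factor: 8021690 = 2^1*5^1*29^1 * 139^1*199^1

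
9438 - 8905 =533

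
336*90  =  30240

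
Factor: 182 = 2^1*7^1*13^1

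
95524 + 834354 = 929878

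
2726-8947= - 6221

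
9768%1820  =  668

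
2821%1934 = 887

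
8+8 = 16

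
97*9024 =875328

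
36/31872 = 3/2656 = 0.00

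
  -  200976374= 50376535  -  251352909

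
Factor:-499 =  - 499^1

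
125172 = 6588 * 19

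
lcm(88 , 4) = 88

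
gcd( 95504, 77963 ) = 1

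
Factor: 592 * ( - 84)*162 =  - 8055936 = - 2^7 * 3^5  *7^1 * 37^1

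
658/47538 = 329/23769 = 0.01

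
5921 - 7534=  - 1613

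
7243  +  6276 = 13519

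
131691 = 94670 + 37021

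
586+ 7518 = 8104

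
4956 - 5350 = -394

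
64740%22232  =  20276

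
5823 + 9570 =15393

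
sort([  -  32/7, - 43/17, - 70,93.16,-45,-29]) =[ - 70, - 45,-29,  -  32/7, - 43/17,93.16]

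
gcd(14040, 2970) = 270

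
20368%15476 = 4892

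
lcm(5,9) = 45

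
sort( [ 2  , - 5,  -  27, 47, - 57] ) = [-57, - 27, - 5, 2, 47]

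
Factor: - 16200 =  - 2^3*3^4*5^2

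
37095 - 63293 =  - 26198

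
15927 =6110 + 9817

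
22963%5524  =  867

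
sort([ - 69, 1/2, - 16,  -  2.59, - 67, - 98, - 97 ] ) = [-98 , - 97, - 69, - 67, - 16, - 2.59, 1/2] 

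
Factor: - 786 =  - 2^1*3^1*131^1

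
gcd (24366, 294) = 6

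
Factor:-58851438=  - 2^1*3^1*59^1 *166247^1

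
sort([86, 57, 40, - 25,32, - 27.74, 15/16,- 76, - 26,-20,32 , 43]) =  [-76, - 27.74, - 26, - 25 ,-20,  15/16,32,32,40, 43, 57,86]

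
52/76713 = 4/5901 = 0.00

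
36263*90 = 3263670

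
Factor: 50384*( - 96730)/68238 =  - 2^4*3^(  -  2)*5^1*47^1*67^1*223^( - 1 )*569^1 = -143342480/2007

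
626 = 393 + 233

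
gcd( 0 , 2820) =2820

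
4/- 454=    - 2/227 = - 0.01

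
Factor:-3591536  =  -2^4*13^1  *31^1*557^1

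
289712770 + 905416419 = 1195129189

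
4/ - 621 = -4/621 =- 0.01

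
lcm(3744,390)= 18720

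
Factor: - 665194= - 2^1*349^1*953^1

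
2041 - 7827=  - 5786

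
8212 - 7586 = 626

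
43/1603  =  43/1603= 0.03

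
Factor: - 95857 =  - 95857^1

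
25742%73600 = 25742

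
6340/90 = 70  +  4/9  =  70.44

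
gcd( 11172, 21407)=1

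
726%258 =210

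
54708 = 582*94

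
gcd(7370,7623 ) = 11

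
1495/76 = 19 + 51/76  =  19.67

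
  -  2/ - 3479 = 2/3479 = 0.00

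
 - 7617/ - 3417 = 2 + 261/1139 = 2.23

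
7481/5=7481/5 = 1496.20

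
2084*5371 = 11193164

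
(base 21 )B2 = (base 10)233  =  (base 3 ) 22122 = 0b11101001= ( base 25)98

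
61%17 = 10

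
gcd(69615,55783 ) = 91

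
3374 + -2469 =905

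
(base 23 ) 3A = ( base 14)59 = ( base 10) 79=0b1001111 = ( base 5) 304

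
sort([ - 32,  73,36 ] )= [ - 32,36, 73]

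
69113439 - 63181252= 5932187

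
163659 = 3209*51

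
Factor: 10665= 3^3*5^1*79^1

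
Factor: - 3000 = -2^3 * 3^1*5^3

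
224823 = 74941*3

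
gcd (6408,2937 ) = 267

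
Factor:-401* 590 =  - 236590 = - 2^1*5^1  *  59^1* 401^1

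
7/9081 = 7/9081 = 0.00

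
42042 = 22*1911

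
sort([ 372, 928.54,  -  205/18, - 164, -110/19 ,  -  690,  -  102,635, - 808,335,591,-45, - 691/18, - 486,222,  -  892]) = [ - 892, - 808, -690, - 486,-164, - 102, - 45, - 691/18,  -  205/18,-110/19,222,335 , 372, 591, 635 , 928.54]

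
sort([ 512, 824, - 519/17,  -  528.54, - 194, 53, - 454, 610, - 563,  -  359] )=[ - 563, - 528.54, - 454, - 359, - 194, - 519/17, 53,512 , 610, 824]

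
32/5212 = 8/1303 = 0.01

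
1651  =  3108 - 1457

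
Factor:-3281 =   -  17^1*193^1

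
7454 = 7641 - 187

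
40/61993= 40/61993 = 0.00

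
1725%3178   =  1725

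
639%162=153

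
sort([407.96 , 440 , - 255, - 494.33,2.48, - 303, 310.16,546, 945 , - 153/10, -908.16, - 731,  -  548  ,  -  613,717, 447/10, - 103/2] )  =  [ - 908.16,- 731, - 613, - 548, - 494.33, - 303,  -  255, - 103/2,-153/10 , 2.48 , 447/10,310.16,407.96,440,546, 717, 945 ]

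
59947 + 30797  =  90744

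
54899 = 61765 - 6866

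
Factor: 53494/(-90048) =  - 3821/6432 = - 2^(  -  5 )*3^( -1)*67^(-1)  *  3821^1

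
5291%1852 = 1587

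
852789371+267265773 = 1120055144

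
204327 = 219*933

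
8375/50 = 335/2 = 167.50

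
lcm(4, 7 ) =28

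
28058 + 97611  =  125669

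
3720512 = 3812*976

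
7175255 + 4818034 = 11993289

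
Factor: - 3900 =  - 2^2*3^1*5^2*13^1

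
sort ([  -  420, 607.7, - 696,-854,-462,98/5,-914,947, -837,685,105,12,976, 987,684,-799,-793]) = [ - 914 , - 854, - 837, - 799,-793, - 696, - 462, - 420,12, 98/5, 105, 607.7,684,685,  947,976,  987 ] 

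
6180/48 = 515/4 = 128.75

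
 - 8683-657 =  - 9340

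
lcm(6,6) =6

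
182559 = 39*4681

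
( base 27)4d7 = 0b110011001010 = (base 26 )4LO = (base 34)2SA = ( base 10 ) 3274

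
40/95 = 8/19 = 0.42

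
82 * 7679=629678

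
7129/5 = 7129/5 = 1425.80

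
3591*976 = 3504816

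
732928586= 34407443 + 698521143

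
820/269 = 820/269 = 3.05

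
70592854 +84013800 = 154606654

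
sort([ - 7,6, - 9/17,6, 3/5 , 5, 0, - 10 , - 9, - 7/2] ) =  [ - 10, - 9, - 7 , - 7/2,-9/17,0, 3/5,5 , 6,  6]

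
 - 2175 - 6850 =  - 9025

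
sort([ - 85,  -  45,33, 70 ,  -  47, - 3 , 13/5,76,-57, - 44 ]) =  [-85,-57, - 47,  -  45, - 44, - 3, 13/5,33 , 70, 76] 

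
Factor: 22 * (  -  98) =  -2^2 * 7^2 * 11^1 =- 2156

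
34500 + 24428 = 58928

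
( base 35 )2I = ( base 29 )31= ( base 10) 88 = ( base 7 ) 154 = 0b1011000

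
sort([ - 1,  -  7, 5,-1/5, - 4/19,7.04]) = [-7 , - 1, - 4/19,- 1/5,5, 7.04]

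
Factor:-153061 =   -  269^1*569^1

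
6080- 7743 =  - 1663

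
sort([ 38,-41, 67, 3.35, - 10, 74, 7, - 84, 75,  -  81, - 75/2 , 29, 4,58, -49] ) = [ - 84,  -  81,-49, - 41, - 75/2, - 10, 3.35,4, 7,29 , 38, 58,67, 74,75] 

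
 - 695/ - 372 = 1 +323/372= 1.87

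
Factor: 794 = 2^1*397^1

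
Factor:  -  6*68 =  - 408 = - 2^3*3^1*17^1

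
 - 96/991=-1 + 895/991 = - 0.10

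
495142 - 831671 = -336529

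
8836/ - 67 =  - 8836/67  =  - 131.88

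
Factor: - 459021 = -3^1*19^1*8053^1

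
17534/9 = 17534/9 = 1948.22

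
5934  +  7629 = 13563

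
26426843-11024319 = 15402524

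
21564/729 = 29 + 47/81 = 29.58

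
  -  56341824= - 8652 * 6512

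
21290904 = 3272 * 6507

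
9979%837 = 772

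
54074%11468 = 8202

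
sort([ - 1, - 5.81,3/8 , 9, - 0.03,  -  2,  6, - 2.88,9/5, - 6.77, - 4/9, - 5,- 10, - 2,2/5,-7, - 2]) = [  -  10, - 7, - 6.77 , - 5.81, - 5, - 2.88, - 2, - 2, - 2, - 1, - 4/9 ,-0.03  ,  3/8,2/5,  9/5,6,  9 ] 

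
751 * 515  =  386765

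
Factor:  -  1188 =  - 2^2*3^3* 11^1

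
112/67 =1 + 45/67= 1.67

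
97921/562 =97921/562 = 174.24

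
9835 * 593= 5832155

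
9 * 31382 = 282438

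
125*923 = 115375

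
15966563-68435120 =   -  52468557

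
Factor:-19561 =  - 31^1  *631^1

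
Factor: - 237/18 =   -  2^(  -  1)*3^ ( - 1 )*  79^1  =  - 79/6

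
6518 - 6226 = 292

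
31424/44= 7856/11 =714.18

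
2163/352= 6 + 51/352 = 6.14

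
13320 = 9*1480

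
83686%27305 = 1771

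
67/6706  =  67/6706 = 0.01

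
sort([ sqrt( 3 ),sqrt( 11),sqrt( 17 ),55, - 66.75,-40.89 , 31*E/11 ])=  [ - 66.75, - 40.89,  sqrt( 3),sqrt( 11 ),sqrt( 17),31*E/11,55 ]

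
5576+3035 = 8611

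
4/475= 4/475 = 0.01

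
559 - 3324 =-2765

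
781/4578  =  781/4578 = 0.17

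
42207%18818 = 4571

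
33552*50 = 1677600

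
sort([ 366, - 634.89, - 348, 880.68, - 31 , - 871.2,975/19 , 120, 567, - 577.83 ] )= [ - 871.2, - 634.89, - 577.83,  -  348,-31,  975/19,120, 366, 567,880.68 ] 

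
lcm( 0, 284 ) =0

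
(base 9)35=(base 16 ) 20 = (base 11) 2A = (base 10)32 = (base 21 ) 1b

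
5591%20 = 11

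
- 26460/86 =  - 308 + 14/43 = - 307.67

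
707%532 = 175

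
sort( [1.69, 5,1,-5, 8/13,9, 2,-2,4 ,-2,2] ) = [ - 5, - 2, - 2,8/13,1  ,  1.69,  2, 2,4, 5, 9] 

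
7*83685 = 585795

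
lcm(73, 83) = 6059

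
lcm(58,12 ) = 348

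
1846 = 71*26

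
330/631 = 330/631  =  0.52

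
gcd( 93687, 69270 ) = 3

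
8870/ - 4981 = - 2 + 1092/4981= -1.78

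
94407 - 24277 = 70130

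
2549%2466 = 83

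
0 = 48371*0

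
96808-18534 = 78274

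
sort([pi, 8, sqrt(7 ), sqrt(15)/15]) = [ sqrt( 15 )/15,sqrt( 7),pi , 8 ]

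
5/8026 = 5/8026 =0.00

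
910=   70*13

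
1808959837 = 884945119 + 924014718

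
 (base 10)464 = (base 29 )G0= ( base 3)122012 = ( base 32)EG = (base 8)720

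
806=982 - 176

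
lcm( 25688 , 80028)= 2080728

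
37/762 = 37/762 = 0.05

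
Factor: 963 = 3^2*107^1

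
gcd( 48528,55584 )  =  144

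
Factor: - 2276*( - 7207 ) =16403132 = 2^2*569^1*7207^1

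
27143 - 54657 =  - 27514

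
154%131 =23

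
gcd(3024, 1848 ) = 168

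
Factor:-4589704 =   -  2^3*7^1*41^1*1999^1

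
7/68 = 7/68= 0.10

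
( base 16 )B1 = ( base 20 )8h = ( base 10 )177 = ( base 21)89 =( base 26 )6l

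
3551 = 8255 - 4704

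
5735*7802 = 44744470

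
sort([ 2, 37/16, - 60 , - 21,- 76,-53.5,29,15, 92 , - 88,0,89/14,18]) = [  -  88,-76 , - 60, - 53.5, - 21,0, 2,37/16, 89/14,15, 18, 29 , 92]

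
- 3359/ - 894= 3 + 677/894 =3.76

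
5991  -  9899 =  - 3908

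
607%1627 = 607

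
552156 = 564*979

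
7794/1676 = 3897/838=4.65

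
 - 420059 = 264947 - 685006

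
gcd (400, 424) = 8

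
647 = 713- 66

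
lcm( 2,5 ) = 10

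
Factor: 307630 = 2^1*5^1*30763^1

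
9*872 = 7848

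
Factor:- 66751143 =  - 3^1 *22250381^1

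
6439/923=6439/923 = 6.98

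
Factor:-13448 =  - 2^3 * 41^2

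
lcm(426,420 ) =29820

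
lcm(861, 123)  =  861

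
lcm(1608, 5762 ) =69144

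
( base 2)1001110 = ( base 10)78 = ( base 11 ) 71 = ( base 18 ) 46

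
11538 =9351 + 2187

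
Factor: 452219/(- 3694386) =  -2^ ( - 1 ) * 3^( - 1 ) * 19^1 * 23801^1*615731^( - 1) 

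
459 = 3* 153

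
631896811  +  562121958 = 1194018769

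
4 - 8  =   - 4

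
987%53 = 33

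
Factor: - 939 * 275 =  - 258225 = - 3^1 * 5^2 * 11^1*313^1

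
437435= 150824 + 286611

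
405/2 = 202 + 1/2 = 202.50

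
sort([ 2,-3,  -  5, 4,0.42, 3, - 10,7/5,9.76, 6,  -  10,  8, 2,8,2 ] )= [- 10, - 10,-5,-3,0.42,7/5,2,2,  2,3,4,6,8 , 8,9.76 ]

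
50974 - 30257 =20717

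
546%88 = 18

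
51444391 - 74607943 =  - 23163552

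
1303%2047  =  1303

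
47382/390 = 121 + 32/65 = 121.49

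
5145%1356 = 1077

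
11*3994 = 43934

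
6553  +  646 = 7199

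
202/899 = 202/899 = 0.22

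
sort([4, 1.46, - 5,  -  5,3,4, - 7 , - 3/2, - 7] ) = [  -  7, - 7, - 5, - 5, - 3/2,1.46, 3,4, 4] 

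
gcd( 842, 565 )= 1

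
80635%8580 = 3415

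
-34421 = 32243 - 66664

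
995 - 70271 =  - 69276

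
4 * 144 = 576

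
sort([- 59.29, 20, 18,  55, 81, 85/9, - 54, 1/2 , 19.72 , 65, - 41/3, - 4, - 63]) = [ - 63, - 59.29, - 54 , - 41/3,-4,1/2,85/9,18,19.72, 20,55,  65, 81]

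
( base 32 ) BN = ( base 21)HI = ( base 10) 375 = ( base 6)1423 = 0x177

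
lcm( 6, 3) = 6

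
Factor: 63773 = 63773^1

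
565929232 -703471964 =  - 137542732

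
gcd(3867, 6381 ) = 3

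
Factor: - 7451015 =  - 5^1*11^1 * 13^1* 17^1*613^1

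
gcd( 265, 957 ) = 1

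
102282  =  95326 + 6956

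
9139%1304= 11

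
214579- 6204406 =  - 5989827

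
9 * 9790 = 88110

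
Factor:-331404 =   -  2^2  *3^1*27617^1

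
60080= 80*751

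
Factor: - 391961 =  - 391961^1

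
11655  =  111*105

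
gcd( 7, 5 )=1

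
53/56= 53/56 = 0.95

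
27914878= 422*66149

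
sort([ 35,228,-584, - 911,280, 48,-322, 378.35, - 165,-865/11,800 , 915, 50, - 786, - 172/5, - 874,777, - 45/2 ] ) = [  -  911, - 874, - 786,-584, - 322, - 165,-865/11, - 172/5, - 45/2, 35 , 48, 50, 228, 280,378.35, 777, 800,  915 ] 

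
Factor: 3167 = 3167^1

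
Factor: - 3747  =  -3^1*1249^1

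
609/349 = 1 + 260/349 =1.74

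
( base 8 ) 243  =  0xa3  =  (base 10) 163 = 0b10100011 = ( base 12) 117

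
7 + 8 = 15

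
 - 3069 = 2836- 5905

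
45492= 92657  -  47165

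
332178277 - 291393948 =40784329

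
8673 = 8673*1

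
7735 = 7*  1105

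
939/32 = 939/32 = 29.34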